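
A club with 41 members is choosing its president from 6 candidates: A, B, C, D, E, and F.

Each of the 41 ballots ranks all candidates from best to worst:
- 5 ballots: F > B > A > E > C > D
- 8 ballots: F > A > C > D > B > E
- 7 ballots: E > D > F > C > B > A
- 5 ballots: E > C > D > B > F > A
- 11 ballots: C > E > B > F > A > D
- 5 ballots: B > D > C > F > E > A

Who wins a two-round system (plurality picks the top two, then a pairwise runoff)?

Round 1 first-place votes: A 0, B 5, C 11, D 0, E 12, F 13. F and E advance.
Runoff: F is ranked above E on 18 ballots, E above F on 23.

E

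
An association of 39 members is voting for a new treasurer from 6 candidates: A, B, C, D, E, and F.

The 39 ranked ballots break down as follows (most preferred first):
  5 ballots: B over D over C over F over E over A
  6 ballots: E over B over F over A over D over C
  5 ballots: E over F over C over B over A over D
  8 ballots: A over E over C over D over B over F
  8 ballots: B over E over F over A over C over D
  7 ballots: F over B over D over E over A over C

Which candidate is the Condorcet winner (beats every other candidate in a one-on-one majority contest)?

B vs A: 31–8
B vs C: 26–13
B vs D: 31–8
B vs E: 20–19
B vs F: 27–12
B beats every other candidate.

B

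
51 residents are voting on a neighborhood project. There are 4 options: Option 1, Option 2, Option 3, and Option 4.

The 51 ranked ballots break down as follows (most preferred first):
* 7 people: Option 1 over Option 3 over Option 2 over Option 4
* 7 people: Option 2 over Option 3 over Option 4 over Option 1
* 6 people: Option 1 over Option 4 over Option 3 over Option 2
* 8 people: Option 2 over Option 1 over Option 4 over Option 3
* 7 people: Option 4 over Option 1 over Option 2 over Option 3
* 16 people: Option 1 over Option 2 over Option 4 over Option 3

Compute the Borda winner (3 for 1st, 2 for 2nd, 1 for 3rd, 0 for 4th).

Option 1

Option 1: 7×3 + 7×0 + 6×3 + 8×2 + 7×2 + 16×3 = 117
Option 2: 7×1 + 7×3 + 6×0 + 8×3 + 7×1 + 16×2 = 91
Option 3: 7×2 + 7×2 + 6×1 + 8×0 + 7×0 + 16×0 = 34
Option 4: 7×0 + 7×1 + 6×2 + 8×1 + 7×3 + 16×1 = 64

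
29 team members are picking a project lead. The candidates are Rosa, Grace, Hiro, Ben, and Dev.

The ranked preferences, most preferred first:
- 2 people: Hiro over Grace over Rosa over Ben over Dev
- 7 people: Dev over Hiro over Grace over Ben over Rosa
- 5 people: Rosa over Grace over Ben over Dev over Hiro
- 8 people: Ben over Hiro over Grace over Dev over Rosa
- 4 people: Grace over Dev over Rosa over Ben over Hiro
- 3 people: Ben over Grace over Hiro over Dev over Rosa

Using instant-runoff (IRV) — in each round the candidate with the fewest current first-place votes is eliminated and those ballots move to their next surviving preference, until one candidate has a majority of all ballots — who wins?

Grace

Round 1: Rosa 5, Grace 4, Hiro 2, Ben 11, Dev 7. Hiro eliminated.
Round 2: Rosa 5, Grace 6, Ben 11, Dev 7. Rosa eliminated.
Round 3: Grace 11, Ben 11, Dev 7. Dev eliminated.
Round 4: Grace 18, Ben 11. Grace has a majority (≥15).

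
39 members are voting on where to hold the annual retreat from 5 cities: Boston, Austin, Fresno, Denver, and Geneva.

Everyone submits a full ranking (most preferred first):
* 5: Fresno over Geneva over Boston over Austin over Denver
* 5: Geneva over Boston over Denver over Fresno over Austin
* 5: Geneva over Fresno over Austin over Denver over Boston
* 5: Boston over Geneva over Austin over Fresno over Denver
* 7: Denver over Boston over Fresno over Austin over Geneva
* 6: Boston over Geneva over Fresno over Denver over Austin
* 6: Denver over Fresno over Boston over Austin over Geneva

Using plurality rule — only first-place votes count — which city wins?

First-place votes: Boston 11, Austin 0, Fresno 5, Denver 13, Geneva 10.

Denver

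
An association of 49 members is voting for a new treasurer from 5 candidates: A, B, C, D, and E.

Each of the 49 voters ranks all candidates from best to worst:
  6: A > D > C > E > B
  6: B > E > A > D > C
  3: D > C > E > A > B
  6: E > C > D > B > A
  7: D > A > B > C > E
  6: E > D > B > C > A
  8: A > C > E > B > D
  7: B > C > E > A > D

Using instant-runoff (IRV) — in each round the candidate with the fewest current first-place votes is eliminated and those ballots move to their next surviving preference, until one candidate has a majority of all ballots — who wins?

E

Round 1: A 14, B 13, C 0, D 10, E 12. C eliminated.
Round 2: A 14, B 13, D 10, E 12. D eliminated.
Round 3: A 21, B 13, E 15. B eliminated.
Round 4: A 21, E 28. E has a majority (≥25).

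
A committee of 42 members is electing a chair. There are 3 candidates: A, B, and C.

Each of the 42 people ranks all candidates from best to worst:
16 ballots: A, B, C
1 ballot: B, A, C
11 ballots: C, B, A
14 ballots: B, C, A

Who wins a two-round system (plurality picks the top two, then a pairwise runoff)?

Round 1 first-place votes: A 16, B 15, C 11. A and B advance.
Runoff: A is ranked above B on 16 ballots, B above A on 26.

B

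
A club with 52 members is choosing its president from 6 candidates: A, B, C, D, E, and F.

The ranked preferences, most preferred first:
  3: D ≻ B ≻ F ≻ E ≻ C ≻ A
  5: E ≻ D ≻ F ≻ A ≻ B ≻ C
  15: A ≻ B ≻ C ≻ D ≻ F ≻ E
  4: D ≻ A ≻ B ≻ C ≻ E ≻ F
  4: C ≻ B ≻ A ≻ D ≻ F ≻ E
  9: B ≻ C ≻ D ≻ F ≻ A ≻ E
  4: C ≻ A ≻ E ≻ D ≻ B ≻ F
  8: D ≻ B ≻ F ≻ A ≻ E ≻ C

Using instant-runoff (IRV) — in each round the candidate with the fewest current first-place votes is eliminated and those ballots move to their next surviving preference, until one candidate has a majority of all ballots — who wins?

Round 1: A 15, B 9, C 8, D 15, E 5, F 0. F eliminated.
Round 2: A 15, B 9, C 8, D 15, E 5. E eliminated.
Round 3: A 15, B 9, C 8, D 20. C eliminated.
Round 4: A 19, B 13, D 20. B eliminated.
Round 5: A 23, D 29. D has a majority (≥27).

D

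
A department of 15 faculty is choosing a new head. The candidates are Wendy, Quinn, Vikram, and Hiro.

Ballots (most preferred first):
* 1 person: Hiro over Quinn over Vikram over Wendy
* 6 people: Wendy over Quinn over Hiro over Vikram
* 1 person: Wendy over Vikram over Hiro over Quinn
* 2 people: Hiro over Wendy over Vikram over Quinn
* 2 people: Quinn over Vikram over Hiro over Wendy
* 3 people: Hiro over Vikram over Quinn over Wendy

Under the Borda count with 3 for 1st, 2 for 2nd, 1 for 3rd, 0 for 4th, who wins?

Wendy: 1×0 + 6×3 + 1×3 + 2×2 + 2×0 + 3×0 = 25
Quinn: 1×2 + 6×2 + 1×0 + 2×0 + 2×3 + 3×1 = 23
Vikram: 1×1 + 6×0 + 1×2 + 2×1 + 2×2 + 3×2 = 15
Hiro: 1×3 + 6×1 + 1×1 + 2×3 + 2×1 + 3×3 = 27

Hiro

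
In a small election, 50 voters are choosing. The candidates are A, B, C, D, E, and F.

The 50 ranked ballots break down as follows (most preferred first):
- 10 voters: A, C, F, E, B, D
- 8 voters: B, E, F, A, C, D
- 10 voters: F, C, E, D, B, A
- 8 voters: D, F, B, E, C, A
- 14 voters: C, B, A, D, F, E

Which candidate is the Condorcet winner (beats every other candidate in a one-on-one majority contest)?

F vs A: 26–24
F vs B: 28–22
F vs C: 26–24
F vs D: 28–22
F vs E: 42–8
F beats every other candidate.

F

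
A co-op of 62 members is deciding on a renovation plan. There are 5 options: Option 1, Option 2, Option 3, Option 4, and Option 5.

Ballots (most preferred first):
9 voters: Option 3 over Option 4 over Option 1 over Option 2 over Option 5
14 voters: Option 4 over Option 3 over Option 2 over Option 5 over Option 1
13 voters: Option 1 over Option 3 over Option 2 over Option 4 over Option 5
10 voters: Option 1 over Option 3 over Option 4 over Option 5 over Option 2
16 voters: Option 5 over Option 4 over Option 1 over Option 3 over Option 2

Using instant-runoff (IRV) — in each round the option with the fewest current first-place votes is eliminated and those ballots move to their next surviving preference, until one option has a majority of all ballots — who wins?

Round 1: Option 1 23, Option 2 0, Option 3 9, Option 4 14, Option 5 16. Option 2 eliminated.
Round 2: Option 1 23, Option 3 9, Option 4 14, Option 5 16. Option 3 eliminated.
Round 3: Option 1 23, Option 4 23, Option 5 16. Option 5 eliminated.
Round 4: Option 1 23, Option 4 39. Option 4 has a majority (≥32).

Option 4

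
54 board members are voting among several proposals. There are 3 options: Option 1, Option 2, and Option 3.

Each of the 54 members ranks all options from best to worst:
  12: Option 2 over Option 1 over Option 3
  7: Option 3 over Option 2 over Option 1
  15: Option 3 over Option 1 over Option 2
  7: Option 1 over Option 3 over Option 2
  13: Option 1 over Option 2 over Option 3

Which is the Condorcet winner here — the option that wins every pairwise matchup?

Option 1

Option 1 vs Option 2: 35–19
Option 1 vs Option 3: 32–22
Option 1 beats every other option.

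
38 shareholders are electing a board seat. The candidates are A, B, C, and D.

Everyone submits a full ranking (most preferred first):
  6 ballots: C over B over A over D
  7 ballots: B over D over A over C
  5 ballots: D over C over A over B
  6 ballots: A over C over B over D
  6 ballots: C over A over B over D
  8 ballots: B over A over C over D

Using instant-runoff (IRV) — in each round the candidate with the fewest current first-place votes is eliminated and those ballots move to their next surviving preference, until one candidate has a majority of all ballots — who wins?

C

Round 1: A 6, B 15, C 12, D 5. D eliminated.
Round 2: A 6, B 15, C 17. A eliminated.
Round 3: B 15, C 23. C has a majority (≥20).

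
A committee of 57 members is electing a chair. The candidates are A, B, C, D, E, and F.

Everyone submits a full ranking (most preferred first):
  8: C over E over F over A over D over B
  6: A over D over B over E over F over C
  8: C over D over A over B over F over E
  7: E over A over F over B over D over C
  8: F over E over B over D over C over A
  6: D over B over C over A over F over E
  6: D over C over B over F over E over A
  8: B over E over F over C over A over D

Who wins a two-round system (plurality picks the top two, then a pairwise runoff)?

Round 1 first-place votes: A 6, B 8, C 16, D 12, E 7, F 8. C and D advance.
Runoff: C is ranked above D on 24 ballots, D above C on 33.

D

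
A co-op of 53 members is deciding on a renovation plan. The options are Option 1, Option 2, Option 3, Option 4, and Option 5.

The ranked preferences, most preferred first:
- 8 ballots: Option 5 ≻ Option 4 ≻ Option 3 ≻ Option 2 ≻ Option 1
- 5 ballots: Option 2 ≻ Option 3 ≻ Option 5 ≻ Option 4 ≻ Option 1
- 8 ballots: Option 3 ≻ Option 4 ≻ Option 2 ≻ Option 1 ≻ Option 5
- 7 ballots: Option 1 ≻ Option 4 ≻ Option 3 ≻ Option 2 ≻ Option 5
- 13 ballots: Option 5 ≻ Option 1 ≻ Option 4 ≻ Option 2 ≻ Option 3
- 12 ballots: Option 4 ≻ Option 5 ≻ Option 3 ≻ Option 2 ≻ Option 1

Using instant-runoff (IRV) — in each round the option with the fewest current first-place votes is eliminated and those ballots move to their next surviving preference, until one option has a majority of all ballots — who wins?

Option 4

Round 1: Option 1 7, Option 2 5, Option 3 8, Option 4 12, Option 5 21. Option 2 eliminated.
Round 2: Option 1 7, Option 3 13, Option 4 12, Option 5 21. Option 1 eliminated.
Round 3: Option 3 13, Option 4 19, Option 5 21. Option 3 eliminated.
Round 4: Option 4 27, Option 5 26. Option 4 has a majority (≥27).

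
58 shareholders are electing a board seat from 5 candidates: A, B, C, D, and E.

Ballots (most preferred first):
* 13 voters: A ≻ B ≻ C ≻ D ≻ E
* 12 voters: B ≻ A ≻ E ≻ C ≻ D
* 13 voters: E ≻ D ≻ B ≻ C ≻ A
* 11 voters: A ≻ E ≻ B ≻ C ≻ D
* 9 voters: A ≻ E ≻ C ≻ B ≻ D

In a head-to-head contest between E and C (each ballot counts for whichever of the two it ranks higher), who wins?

E

E is ranked above C on 45 ballots; C above E on 13.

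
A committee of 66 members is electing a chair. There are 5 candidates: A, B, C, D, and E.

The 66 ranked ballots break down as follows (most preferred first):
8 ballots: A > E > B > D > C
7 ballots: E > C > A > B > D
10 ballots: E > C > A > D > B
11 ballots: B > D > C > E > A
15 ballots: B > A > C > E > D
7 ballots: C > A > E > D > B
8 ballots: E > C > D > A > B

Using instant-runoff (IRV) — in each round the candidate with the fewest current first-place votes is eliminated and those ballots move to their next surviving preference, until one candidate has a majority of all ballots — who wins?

E

Round 1: A 8, B 26, C 7, D 0, E 25. D eliminated.
Round 2: A 8, B 26, C 7, E 25. C eliminated.
Round 3: A 15, B 26, E 25. A eliminated.
Round 4: B 26, E 40. E has a majority (≥34).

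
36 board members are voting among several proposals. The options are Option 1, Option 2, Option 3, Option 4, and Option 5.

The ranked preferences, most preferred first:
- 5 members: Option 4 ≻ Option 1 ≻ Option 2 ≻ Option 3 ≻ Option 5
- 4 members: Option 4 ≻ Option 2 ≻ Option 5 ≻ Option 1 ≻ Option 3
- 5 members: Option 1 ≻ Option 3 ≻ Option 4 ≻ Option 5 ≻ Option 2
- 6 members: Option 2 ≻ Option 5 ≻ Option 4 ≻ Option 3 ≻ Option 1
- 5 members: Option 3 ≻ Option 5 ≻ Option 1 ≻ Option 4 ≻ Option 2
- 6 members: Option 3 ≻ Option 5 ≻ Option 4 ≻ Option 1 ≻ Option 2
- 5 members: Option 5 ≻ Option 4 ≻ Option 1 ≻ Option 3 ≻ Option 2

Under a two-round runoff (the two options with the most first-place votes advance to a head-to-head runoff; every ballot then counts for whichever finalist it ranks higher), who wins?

Round 1 first-place votes: Option 1 5, Option 2 6, Option 3 11, Option 4 9, Option 5 5. Option 3 and Option 4 advance.
Runoff: Option 3 is ranked above Option 4 on 16 ballots, Option 4 above Option 3 on 20.

Option 4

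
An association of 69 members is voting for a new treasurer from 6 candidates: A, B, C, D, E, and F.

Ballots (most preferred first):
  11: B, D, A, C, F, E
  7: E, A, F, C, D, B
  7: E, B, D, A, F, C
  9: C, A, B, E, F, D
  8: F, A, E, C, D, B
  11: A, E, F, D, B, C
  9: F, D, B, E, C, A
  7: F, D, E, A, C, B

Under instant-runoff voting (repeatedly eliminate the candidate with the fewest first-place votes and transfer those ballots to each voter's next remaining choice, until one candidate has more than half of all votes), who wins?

A

Round 1: A 11, B 11, C 9, D 0, E 14, F 24. D eliminated.
Round 2: A 11, B 11, C 9, E 14, F 24. C eliminated.
Round 3: A 20, B 11, E 14, F 24. B eliminated.
Round 4: A 31, E 14, F 24. E eliminated.
Round 5: A 45, F 24. A has a majority (≥35).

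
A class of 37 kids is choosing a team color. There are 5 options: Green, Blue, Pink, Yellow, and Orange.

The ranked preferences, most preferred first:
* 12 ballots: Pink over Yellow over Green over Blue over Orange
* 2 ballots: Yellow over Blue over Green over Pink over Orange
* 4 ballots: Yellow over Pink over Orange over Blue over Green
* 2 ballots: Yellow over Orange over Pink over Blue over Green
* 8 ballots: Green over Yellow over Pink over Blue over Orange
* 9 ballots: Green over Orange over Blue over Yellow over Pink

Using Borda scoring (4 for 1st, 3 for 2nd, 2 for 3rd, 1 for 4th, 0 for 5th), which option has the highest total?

Yellow

Green: 12×2 + 2×2 + 4×0 + 2×0 + 8×4 + 9×4 = 96
Blue: 12×1 + 2×3 + 4×1 + 2×1 + 8×1 + 9×2 = 50
Pink: 12×4 + 2×1 + 4×3 + 2×2 + 8×2 + 9×0 = 82
Yellow: 12×3 + 2×4 + 4×4 + 2×4 + 8×3 + 9×1 = 101
Orange: 12×0 + 2×0 + 4×2 + 2×3 + 8×0 + 9×3 = 41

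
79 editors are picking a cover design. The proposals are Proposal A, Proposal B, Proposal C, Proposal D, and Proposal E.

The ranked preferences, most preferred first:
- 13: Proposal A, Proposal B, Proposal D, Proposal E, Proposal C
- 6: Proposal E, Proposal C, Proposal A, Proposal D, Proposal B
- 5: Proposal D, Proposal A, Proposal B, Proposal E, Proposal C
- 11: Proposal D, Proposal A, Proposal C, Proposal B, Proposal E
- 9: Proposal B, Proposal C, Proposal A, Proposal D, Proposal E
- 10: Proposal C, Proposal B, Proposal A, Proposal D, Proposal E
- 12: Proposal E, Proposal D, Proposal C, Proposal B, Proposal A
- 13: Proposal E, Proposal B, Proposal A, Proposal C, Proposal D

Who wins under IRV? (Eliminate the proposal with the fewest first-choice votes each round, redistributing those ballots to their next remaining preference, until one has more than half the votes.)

Proposal D

Round 1: Proposal A 13, Proposal B 9, Proposal C 10, Proposal D 16, Proposal E 31. Proposal B eliminated.
Round 2: Proposal A 13, Proposal C 19, Proposal D 16, Proposal E 31. Proposal A eliminated.
Round 3: Proposal C 19, Proposal D 29, Proposal E 31. Proposal C eliminated.
Round 4: Proposal D 48, Proposal E 31. Proposal D has a majority (≥40).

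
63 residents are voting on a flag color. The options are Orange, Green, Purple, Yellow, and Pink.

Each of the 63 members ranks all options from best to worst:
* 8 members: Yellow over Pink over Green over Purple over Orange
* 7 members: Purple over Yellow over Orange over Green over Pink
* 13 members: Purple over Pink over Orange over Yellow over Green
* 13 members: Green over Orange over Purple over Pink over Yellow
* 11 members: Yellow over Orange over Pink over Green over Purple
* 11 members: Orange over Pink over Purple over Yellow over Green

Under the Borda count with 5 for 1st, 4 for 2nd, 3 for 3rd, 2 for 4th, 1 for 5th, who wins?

Orange: 8×1 + 7×3 + 13×3 + 13×4 + 11×4 + 11×5 = 219
Green: 8×3 + 7×2 + 13×1 + 13×5 + 11×2 + 11×1 = 149
Purple: 8×2 + 7×5 + 13×5 + 13×3 + 11×1 + 11×3 = 199
Yellow: 8×5 + 7×4 + 13×2 + 13×1 + 11×5 + 11×2 = 184
Pink: 8×4 + 7×1 + 13×4 + 13×2 + 11×3 + 11×4 = 194

Orange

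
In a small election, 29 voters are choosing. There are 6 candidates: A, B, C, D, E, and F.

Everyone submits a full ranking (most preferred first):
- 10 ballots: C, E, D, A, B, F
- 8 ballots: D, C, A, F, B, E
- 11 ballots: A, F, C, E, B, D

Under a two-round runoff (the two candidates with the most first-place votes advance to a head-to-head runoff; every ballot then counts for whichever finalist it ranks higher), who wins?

C

Round 1 first-place votes: A 11, B 0, C 10, D 8, E 0, F 0. A and C advance.
Runoff: A is ranked above C on 11 ballots, C above A on 18.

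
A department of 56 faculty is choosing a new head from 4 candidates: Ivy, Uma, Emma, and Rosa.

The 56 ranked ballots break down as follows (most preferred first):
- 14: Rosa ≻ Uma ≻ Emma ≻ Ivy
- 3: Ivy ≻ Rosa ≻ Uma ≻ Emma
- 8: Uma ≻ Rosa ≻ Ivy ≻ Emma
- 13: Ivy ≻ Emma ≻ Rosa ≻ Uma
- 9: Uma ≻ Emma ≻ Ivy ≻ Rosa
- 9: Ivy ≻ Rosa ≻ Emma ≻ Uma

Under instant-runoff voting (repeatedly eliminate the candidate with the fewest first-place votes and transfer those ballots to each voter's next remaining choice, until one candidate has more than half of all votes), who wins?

Round 1: Ivy 25, Uma 17, Emma 0, Rosa 14. Emma eliminated.
Round 2: Ivy 25, Uma 17, Rosa 14. Rosa eliminated.
Round 3: Ivy 25, Uma 31. Uma has a majority (≥29).

Uma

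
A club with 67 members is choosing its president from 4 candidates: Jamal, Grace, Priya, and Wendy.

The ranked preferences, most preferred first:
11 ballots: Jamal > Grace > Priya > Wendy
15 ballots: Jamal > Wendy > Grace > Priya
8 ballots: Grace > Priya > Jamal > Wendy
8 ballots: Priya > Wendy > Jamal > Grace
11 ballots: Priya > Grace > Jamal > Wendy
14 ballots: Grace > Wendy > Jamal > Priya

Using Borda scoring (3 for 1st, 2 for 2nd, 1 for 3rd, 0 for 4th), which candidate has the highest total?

Grace

Jamal: 11×3 + 15×3 + 8×1 + 8×1 + 11×1 + 14×1 = 119
Grace: 11×2 + 15×1 + 8×3 + 8×0 + 11×2 + 14×3 = 125
Priya: 11×1 + 15×0 + 8×2 + 8×3 + 11×3 + 14×0 = 84
Wendy: 11×0 + 15×2 + 8×0 + 8×2 + 11×0 + 14×2 = 74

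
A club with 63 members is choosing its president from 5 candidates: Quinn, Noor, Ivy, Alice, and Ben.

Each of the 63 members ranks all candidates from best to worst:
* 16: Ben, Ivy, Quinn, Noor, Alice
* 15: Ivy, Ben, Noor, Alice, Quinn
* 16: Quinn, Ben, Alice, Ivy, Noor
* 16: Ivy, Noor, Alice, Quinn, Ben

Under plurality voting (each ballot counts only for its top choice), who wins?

First-place votes: Quinn 16, Noor 0, Ivy 31, Alice 0, Ben 16.

Ivy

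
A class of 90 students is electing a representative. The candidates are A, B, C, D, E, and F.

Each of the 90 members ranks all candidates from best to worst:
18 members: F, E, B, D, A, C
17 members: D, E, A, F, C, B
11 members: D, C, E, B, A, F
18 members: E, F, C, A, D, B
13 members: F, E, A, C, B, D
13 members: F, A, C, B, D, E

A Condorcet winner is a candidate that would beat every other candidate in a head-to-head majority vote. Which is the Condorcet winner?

E

E vs A: 77–13
E vs B: 77–13
E vs C: 66–24
E vs D: 49–41
E vs F: 46–44
E beats every other candidate.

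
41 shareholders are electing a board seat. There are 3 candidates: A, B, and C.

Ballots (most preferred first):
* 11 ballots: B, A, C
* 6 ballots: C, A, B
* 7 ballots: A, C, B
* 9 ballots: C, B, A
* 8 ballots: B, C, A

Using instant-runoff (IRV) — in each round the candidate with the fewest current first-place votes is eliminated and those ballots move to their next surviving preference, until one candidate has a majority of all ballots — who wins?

Round 1: A 7, B 19, C 15. A eliminated.
Round 2: B 19, C 22. C has a majority (≥21).

C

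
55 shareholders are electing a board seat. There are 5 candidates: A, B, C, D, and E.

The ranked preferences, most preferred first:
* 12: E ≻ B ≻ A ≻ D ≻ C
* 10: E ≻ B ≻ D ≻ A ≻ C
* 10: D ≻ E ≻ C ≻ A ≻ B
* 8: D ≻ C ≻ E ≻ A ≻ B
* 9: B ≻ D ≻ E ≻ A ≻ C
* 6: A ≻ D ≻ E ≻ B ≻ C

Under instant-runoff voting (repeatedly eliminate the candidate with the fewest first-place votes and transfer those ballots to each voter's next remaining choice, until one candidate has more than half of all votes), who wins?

D

Round 1: A 6, B 9, C 0, D 18, E 22. C eliminated.
Round 2: A 6, B 9, D 18, E 22. A eliminated.
Round 3: B 9, D 24, E 22. B eliminated.
Round 4: D 33, E 22. D has a majority (≥28).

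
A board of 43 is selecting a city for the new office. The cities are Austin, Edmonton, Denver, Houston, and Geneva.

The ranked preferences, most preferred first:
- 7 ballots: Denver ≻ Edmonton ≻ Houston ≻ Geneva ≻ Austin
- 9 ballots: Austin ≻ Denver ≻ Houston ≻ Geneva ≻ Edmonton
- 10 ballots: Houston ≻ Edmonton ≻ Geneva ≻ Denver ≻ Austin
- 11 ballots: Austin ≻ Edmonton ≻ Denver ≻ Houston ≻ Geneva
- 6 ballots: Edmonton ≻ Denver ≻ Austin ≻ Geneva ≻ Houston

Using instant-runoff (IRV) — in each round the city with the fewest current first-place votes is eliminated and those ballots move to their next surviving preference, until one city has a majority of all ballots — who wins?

Round 1: Austin 20, Edmonton 6, Denver 7, Houston 10, Geneva 0. Geneva eliminated.
Round 2: Austin 20, Edmonton 6, Denver 7, Houston 10. Edmonton eliminated.
Round 3: Austin 20, Denver 13, Houston 10. Houston eliminated.
Round 4: Austin 20, Denver 23. Denver has a majority (≥22).

Denver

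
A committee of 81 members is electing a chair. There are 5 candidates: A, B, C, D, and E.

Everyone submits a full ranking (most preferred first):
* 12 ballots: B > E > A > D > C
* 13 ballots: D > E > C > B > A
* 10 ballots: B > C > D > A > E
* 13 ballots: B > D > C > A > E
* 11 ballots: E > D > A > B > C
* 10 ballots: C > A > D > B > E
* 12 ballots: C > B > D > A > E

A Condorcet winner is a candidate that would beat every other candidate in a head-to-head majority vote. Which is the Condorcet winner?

B

B vs A: 60–21
B vs C: 46–35
B vs D: 47–34
B vs E: 57–24
B beats every other candidate.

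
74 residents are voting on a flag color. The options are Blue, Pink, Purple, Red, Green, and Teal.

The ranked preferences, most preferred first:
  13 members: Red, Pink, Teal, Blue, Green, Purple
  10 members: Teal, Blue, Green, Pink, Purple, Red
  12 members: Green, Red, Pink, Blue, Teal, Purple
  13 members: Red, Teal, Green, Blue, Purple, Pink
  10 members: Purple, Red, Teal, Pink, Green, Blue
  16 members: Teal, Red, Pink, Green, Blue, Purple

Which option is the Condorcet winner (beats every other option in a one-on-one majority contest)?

Red vs Blue: 64–10
Red vs Pink: 64–10
Red vs Purple: 54–20
Red vs Green: 52–22
Red vs Teal: 48–26
Red beats every other option.

Red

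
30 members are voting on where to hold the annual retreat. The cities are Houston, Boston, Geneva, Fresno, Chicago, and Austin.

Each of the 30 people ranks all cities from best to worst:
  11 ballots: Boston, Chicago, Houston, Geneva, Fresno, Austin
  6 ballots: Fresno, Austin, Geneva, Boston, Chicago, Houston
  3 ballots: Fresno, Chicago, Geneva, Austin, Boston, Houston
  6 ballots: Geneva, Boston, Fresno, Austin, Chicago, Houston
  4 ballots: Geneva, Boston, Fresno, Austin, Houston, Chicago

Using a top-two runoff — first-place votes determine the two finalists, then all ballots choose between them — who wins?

Round 1 first-place votes: Houston 0, Boston 11, Geneva 10, Fresno 9, Chicago 0, Austin 0. Boston and Geneva advance.
Runoff: Boston is ranked above Geneva on 11 ballots, Geneva above Boston on 19.

Geneva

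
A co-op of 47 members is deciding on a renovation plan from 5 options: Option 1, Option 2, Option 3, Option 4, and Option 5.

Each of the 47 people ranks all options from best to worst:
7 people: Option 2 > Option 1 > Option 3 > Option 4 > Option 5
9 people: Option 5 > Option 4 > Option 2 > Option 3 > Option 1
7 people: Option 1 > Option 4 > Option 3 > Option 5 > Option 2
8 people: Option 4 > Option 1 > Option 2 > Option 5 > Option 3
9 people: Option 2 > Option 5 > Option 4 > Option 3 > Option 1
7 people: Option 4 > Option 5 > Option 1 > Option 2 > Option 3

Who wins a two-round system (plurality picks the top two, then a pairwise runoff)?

Round 1 first-place votes: Option 1 7, Option 2 16, Option 3 0, Option 4 15, Option 5 9. Option 2 and Option 4 advance.
Runoff: Option 2 is ranked above Option 4 on 16 ballots, Option 4 above Option 2 on 31.

Option 4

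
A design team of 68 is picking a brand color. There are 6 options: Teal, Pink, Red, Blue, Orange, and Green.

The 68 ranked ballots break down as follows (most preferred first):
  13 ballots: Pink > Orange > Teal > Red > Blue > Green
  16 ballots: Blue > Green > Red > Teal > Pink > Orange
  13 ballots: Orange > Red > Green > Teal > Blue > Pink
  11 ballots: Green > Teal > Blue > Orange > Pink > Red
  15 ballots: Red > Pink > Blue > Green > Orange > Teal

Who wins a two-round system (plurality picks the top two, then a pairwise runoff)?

Red

Round 1 first-place votes: Teal 0, Pink 13, Red 15, Blue 16, Orange 13, Green 11. Blue and Red advance.
Runoff: Blue is ranked above Red on 27 ballots, Red above Blue on 41.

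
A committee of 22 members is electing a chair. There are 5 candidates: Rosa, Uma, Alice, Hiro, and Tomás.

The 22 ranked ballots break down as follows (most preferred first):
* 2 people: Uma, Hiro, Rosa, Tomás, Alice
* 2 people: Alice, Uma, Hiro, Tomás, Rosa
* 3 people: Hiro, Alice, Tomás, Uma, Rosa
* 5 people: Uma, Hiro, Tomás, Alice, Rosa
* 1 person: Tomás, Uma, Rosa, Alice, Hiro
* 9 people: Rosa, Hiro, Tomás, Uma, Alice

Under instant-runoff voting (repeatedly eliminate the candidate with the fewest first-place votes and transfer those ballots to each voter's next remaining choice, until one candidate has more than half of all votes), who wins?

Uma

Round 1: Rosa 9, Uma 7, Alice 2, Hiro 3, Tomás 1. Tomás eliminated.
Round 2: Rosa 9, Uma 8, Alice 2, Hiro 3. Alice eliminated.
Round 3: Rosa 9, Uma 10, Hiro 3. Hiro eliminated.
Round 4: Rosa 9, Uma 13. Uma has a majority (≥12).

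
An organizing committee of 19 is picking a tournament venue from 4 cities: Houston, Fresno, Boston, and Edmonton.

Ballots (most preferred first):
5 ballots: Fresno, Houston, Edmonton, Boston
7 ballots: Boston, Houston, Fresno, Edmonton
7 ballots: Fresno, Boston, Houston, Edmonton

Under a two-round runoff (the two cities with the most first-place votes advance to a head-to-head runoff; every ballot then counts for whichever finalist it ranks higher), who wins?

Round 1 first-place votes: Houston 0, Fresno 12, Boston 7, Edmonton 0. Fresno and Boston advance.
Runoff: Fresno is ranked above Boston on 12 ballots, Boston above Fresno on 7.

Fresno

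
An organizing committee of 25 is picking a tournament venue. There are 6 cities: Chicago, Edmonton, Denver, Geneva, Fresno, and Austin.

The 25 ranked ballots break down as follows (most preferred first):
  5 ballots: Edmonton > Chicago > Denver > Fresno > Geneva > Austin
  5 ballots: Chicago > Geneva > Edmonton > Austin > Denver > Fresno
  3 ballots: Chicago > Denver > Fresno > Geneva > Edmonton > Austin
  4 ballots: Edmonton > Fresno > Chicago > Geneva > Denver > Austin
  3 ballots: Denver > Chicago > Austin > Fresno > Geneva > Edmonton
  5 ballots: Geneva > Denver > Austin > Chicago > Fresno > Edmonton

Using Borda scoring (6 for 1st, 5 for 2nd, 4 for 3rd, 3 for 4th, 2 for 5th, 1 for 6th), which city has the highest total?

Chicago: 5×5 + 5×6 + 3×6 + 4×4 + 3×5 + 5×3 = 119
Edmonton: 5×6 + 5×4 + 3×2 + 4×6 + 3×1 + 5×1 = 88
Denver: 5×4 + 5×2 + 3×5 + 4×2 + 3×6 + 5×5 = 96
Geneva: 5×2 + 5×5 + 3×3 + 4×3 + 3×2 + 5×6 = 92
Fresno: 5×3 + 5×1 + 3×4 + 4×5 + 3×3 + 5×2 = 71
Austin: 5×1 + 5×3 + 3×1 + 4×1 + 3×4 + 5×4 = 59

Chicago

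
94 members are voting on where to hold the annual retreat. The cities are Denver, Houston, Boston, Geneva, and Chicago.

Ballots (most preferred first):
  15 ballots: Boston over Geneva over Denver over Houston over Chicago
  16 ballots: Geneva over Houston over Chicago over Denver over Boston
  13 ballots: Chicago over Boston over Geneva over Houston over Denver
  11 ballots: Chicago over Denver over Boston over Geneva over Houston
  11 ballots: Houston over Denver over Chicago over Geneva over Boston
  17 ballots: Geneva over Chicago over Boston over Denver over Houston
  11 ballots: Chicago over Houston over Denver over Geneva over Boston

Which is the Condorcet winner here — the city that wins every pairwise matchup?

Geneva

Geneva vs Denver: 61–33
Geneva vs Houston: 72–22
Geneva vs Boston: 55–39
Geneva vs Chicago: 48–46
Geneva beats every other city.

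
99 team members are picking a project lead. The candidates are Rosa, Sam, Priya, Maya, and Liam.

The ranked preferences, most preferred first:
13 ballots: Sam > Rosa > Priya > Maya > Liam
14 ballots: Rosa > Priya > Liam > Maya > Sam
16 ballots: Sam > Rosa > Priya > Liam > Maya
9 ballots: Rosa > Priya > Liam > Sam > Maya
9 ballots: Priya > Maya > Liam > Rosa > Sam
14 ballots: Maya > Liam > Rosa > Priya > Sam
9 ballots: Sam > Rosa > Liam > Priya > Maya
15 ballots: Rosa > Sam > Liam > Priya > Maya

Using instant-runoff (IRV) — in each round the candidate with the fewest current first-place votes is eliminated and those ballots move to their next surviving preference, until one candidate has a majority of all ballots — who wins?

Rosa

Round 1: Rosa 38, Sam 38, Priya 9, Maya 14, Liam 0. Liam eliminated.
Round 2: Rosa 38, Sam 38, Priya 9, Maya 14. Priya eliminated.
Round 3: Rosa 38, Sam 38, Maya 23. Maya eliminated.
Round 4: Rosa 61, Sam 38. Rosa has a majority (≥50).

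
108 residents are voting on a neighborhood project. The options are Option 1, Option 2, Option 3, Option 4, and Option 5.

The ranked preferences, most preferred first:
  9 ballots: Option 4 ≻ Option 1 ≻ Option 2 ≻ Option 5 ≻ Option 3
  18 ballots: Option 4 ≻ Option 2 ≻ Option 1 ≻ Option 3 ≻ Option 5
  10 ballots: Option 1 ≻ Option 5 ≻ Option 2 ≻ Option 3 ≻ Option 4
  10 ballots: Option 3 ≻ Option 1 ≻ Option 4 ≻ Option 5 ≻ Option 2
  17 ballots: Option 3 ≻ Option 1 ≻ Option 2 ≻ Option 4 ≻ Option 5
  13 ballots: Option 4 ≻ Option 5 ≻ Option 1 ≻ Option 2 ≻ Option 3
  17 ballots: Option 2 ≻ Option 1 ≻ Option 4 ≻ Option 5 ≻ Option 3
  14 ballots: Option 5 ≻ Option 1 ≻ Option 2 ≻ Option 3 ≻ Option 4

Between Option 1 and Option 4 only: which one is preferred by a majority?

Option 1 is ranked above Option 4 on 68 ballots; Option 4 above Option 1 on 40.

Option 1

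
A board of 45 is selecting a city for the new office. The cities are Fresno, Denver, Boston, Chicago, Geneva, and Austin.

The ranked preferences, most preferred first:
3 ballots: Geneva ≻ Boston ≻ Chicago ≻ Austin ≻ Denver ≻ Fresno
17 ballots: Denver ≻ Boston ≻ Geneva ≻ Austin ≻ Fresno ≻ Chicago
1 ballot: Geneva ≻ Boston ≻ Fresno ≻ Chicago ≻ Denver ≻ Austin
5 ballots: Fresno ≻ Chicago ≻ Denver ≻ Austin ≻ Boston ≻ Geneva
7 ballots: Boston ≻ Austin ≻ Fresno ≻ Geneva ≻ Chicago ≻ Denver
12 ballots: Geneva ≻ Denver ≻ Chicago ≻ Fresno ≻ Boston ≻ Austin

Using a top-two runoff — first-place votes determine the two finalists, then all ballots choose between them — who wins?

Round 1 first-place votes: Fresno 5, Denver 17, Boston 7, Chicago 0, Geneva 16, Austin 0. Denver and Geneva advance.
Runoff: Denver is ranked above Geneva on 22 ballots, Geneva above Denver on 23.

Geneva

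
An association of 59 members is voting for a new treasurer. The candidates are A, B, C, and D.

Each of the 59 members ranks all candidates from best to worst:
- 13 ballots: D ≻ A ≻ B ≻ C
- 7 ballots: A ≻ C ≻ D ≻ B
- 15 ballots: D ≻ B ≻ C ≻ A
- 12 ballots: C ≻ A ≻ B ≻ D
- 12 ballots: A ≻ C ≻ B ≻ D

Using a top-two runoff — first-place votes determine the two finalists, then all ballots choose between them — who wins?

A

Round 1 first-place votes: A 19, B 0, C 12, D 28. D and A advance.
Runoff: D is ranked above A on 28 ballots, A above D on 31.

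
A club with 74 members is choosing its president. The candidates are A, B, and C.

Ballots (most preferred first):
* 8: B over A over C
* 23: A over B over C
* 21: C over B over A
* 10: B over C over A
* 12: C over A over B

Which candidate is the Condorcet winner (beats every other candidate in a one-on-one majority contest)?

B vs A: 39–35
B vs C: 41–33
B beats every other candidate.

B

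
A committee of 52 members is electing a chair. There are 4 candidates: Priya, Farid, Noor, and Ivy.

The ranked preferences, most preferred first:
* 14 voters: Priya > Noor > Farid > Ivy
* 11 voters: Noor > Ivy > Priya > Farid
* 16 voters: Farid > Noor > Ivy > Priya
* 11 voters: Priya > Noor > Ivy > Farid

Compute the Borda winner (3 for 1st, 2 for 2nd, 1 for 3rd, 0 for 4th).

Priya: 14×3 + 11×1 + 16×0 + 11×3 = 86
Farid: 14×1 + 11×0 + 16×3 + 11×0 = 62
Noor: 14×2 + 11×3 + 16×2 + 11×2 = 115
Ivy: 14×0 + 11×2 + 16×1 + 11×1 = 49

Noor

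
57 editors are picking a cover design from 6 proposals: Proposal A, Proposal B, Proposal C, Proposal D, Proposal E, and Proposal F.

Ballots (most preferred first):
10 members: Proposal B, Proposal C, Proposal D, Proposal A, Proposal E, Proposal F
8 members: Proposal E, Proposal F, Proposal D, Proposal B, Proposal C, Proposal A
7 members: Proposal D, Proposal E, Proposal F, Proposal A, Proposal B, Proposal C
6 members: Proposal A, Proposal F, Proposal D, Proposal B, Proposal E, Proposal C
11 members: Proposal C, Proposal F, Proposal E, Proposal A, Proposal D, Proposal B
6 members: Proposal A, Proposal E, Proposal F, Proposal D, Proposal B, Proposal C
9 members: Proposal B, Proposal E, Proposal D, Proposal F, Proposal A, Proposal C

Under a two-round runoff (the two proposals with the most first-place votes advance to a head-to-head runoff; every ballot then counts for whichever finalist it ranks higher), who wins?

Proposal A

Round 1 first-place votes: Proposal A 12, Proposal B 19, Proposal C 11, Proposal D 7, Proposal E 8, Proposal F 0. Proposal B and Proposal A advance.
Runoff: Proposal B is ranked above Proposal A on 27 ballots, Proposal A above Proposal B on 30.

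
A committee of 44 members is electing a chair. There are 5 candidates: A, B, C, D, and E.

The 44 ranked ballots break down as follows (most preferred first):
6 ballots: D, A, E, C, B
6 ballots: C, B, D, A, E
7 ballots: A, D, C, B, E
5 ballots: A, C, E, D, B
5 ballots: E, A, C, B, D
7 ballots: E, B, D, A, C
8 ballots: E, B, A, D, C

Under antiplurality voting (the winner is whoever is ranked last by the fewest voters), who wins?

A

Last-place votes: A 0, B 11, C 15, D 5, E 13.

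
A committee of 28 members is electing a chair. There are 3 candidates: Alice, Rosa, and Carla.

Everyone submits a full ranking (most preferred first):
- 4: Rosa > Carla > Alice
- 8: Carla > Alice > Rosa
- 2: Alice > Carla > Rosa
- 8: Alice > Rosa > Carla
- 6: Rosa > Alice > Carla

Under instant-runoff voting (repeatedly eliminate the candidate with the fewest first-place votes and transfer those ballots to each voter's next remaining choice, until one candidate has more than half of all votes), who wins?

Alice

Round 1: Alice 10, Rosa 10, Carla 8. Carla eliminated.
Round 2: Alice 18, Rosa 10. Alice has a majority (≥15).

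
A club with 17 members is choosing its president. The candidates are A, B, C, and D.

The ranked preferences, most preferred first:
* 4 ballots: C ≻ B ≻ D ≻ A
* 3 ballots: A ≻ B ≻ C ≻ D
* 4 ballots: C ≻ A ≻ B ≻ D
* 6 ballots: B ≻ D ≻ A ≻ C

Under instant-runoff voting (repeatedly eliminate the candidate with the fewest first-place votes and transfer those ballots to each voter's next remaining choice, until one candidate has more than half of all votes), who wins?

Round 1: A 3, B 6, C 8, D 0. D eliminated.
Round 2: A 3, B 6, C 8. A eliminated.
Round 3: B 9, C 8. B has a majority (≥9).

B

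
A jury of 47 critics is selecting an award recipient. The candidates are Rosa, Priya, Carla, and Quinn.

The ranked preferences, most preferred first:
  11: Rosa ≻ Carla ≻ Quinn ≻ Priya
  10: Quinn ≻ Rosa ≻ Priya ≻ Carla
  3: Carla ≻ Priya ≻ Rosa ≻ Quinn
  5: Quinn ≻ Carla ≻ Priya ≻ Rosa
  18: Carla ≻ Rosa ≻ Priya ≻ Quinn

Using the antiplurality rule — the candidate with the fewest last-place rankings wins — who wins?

Rosa

Last-place votes: Rosa 5, Priya 11, Carla 10, Quinn 21.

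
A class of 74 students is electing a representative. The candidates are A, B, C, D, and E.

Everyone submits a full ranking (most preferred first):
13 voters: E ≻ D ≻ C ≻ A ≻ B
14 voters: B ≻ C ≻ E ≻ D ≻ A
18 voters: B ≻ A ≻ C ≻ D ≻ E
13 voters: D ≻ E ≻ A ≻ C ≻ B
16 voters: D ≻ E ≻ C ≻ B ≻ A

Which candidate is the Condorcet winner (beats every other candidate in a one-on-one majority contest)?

D vs A: 56–18
D vs B: 42–32
D vs C: 42–32
D vs E: 47–27
D beats every other candidate.

D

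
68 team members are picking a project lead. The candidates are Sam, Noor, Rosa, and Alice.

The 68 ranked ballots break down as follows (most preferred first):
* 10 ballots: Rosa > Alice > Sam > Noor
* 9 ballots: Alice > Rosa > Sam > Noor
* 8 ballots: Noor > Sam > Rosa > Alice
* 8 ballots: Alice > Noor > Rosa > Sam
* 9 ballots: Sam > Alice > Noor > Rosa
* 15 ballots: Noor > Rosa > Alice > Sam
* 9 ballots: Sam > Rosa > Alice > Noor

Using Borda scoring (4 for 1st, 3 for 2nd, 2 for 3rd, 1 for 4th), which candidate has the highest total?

Sam: 10×2 + 9×2 + 8×3 + 8×1 + 9×4 + 15×1 + 9×4 = 157
Noor: 10×1 + 9×1 + 8×4 + 8×3 + 9×2 + 15×4 + 9×1 = 162
Rosa: 10×4 + 9×3 + 8×2 + 8×2 + 9×1 + 15×3 + 9×3 = 180
Alice: 10×3 + 9×4 + 8×1 + 8×4 + 9×3 + 15×2 + 9×2 = 181

Alice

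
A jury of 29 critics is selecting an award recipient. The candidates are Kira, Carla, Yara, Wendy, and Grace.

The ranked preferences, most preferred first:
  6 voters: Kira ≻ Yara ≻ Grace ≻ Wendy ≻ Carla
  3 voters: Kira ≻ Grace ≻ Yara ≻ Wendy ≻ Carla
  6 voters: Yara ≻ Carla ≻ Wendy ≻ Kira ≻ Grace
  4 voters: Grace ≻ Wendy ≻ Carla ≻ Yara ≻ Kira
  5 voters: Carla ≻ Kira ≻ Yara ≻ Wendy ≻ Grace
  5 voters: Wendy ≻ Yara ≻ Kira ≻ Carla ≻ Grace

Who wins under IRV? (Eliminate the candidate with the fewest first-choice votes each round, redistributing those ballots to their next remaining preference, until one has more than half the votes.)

Wendy

Round 1: Kira 9, Carla 5, Yara 6, Wendy 5, Grace 4. Grace eliminated.
Round 2: Kira 9, Carla 5, Yara 6, Wendy 9. Carla eliminated.
Round 3: Kira 14, Yara 6, Wendy 9. Yara eliminated.
Round 4: Kira 14, Wendy 15. Wendy has a majority (≥15).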